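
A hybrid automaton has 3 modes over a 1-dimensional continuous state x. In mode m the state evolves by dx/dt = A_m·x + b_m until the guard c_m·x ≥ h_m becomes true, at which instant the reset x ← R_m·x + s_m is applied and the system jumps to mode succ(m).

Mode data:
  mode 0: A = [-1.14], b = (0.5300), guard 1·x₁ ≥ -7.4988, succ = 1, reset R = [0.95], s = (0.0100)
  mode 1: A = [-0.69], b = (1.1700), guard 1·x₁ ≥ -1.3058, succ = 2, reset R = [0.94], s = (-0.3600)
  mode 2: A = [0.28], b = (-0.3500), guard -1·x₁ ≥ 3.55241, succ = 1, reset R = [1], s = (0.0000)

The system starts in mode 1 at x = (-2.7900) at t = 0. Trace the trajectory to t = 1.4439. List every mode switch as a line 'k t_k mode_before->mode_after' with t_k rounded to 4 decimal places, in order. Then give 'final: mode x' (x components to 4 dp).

Mode 1: guard c·x = -1.3058 hit at Δt = 0.5823 (t = 0.5823), x⁻ = (-1.3058) → reset → x⁺ = (-1.5875), jump to mode 2
Mode 2: flow for 0.8616 to horizon, guard not reached → x = (-2.3616)

1 0.5823 1->2
final: 2 -2.3616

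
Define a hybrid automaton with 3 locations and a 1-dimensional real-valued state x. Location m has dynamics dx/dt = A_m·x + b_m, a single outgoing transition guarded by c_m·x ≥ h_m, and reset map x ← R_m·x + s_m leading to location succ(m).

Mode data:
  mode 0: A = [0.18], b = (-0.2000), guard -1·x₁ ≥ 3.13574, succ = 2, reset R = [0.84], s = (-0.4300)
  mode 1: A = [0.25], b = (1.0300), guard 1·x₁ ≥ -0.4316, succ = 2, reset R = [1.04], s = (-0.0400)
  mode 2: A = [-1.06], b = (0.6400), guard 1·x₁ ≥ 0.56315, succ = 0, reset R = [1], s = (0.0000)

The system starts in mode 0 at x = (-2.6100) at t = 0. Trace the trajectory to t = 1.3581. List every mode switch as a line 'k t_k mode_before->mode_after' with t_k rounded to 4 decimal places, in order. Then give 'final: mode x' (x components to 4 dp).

1 0.7342 0->2
final: 2 -1.2894

Mode 0: guard c·x = 3.1357 hit at Δt = 0.7342 (t = 0.7342), x⁻ = (-3.1357) → reset → x⁺ = (-3.0640), jump to mode 2
Mode 2: flow for 0.6239 to horizon, guard not reached → x = (-1.2894)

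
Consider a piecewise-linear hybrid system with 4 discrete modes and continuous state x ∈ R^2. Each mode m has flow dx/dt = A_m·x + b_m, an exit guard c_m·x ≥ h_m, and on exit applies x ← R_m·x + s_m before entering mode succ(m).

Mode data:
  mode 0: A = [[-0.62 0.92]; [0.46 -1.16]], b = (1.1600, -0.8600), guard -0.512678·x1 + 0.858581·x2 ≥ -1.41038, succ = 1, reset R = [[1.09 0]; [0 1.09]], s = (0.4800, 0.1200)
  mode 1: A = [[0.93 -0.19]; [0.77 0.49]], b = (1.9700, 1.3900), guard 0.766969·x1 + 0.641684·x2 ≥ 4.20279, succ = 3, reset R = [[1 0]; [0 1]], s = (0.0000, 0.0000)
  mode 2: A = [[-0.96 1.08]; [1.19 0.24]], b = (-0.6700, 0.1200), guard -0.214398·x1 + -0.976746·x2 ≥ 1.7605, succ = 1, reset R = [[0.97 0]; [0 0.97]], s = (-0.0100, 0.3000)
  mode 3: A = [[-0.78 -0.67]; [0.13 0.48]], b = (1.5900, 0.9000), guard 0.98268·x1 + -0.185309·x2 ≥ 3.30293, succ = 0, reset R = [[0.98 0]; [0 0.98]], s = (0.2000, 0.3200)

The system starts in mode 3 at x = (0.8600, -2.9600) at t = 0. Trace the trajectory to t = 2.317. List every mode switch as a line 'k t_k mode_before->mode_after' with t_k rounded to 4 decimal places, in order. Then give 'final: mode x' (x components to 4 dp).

1 0.8568 3->0
2 1.9400 0->1
final: 1 3.6121 0.4428

Mode 3: guard c·x = 3.3029 hit at Δt = 0.8568 (t = 0.8568), x⁻ = (2.7464, -3.2600) → reset → x⁺ = (2.8915, -2.8748), jump to mode 0
Mode 0: guard c·x = -1.4104 hit at Δt = 1.0832 (t = 1.9400), x⁻ = (1.3028, -0.8648) → reset → x⁺ = (1.9000, -0.8226), jump to mode 1
Mode 1: flow for 0.3770 to horizon, guard not reached → x = (3.6121, 0.4428)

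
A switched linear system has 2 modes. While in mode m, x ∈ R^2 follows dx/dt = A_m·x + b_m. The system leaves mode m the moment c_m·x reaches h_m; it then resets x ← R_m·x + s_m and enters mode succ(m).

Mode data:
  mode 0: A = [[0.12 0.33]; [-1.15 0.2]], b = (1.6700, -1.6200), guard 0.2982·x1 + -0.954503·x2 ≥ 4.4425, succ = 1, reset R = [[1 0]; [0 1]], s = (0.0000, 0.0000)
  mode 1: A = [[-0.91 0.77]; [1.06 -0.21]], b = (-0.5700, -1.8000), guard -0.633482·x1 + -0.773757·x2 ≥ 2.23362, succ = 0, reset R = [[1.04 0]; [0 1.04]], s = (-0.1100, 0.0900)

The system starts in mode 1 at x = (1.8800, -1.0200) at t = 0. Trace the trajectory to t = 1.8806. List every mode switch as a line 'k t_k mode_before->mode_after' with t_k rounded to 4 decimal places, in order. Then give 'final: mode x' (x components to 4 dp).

Mode 1: guard c·x = 2.2336 hit at Δt = 1.2530 (t = 1.2530), x⁻ = (-0.7122, -2.3036) → reset → x⁺ = (-0.8507, -2.3058), jump to mode 0
Mode 0: flow for 0.6276 to horizon, guard not reached → x = (-0.4138, -3.2177)

1 1.2530 1->0
final: 0 -0.4138 -3.2177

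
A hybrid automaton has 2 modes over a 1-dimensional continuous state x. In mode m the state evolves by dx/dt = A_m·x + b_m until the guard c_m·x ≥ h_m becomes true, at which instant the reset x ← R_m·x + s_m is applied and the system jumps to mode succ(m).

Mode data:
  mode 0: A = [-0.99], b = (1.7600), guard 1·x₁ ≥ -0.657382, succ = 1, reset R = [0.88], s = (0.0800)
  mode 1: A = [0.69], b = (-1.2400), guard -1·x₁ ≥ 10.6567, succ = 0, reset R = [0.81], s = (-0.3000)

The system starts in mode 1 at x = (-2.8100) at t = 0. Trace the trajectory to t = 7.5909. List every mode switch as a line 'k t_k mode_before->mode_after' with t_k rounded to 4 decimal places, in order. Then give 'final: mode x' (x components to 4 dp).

1 1.4412 1->0
2 2.9373 0->1
3 5.3881 1->0
4 6.8842 0->1
final: 1 -1.9412

Mode 1: guard c·x = 10.6567 hit at Δt = 1.4412 (t = 1.4412), x⁻ = (-10.6567) → reset → x⁺ = (-8.9319), jump to mode 0
Mode 0: guard c·x = -0.6574 hit at Δt = 1.4961 (t = 2.9373), x⁻ = (-0.6574) → reset → x⁺ = (-0.4985), jump to mode 1
Mode 1: guard c·x = 10.6567 hit at Δt = 2.4508 (t = 5.3881), x⁻ = (-10.6567) → reset → x⁺ = (-8.9319), jump to mode 0
Mode 0: guard c·x = -0.6574 hit at Δt = 1.4961 (t = 6.8842), x⁻ = (-0.6574) → reset → x⁺ = (-0.4985), jump to mode 1
Mode 1: flow for 0.7067 to horizon, guard not reached → x = (-1.9412)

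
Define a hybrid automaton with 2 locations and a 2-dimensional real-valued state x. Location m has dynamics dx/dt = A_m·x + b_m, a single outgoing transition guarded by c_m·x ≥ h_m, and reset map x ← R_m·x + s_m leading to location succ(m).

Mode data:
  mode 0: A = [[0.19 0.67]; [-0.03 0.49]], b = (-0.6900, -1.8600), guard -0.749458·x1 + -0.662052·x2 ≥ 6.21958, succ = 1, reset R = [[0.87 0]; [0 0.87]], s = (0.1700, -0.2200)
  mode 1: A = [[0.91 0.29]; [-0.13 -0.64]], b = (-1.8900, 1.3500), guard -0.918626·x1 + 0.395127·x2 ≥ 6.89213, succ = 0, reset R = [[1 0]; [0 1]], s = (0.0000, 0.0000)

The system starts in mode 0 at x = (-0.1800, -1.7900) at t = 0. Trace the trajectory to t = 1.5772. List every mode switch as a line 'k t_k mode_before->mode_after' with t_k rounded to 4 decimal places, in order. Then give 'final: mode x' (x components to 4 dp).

Mode 0: guard c·x = 6.2196 hit at Δt = 1.0233 (t = 1.0233), x⁻ = (-3.5567, -5.3681) → reset → x⁺ = (-2.9244, -4.8902), jump to mode 1
Mode 1: flow for 0.5539 to horizon, guard not reached → x = (-6.9855, -2.5018)

1 1.0233 0->1
final: 1 -6.9855 -2.5018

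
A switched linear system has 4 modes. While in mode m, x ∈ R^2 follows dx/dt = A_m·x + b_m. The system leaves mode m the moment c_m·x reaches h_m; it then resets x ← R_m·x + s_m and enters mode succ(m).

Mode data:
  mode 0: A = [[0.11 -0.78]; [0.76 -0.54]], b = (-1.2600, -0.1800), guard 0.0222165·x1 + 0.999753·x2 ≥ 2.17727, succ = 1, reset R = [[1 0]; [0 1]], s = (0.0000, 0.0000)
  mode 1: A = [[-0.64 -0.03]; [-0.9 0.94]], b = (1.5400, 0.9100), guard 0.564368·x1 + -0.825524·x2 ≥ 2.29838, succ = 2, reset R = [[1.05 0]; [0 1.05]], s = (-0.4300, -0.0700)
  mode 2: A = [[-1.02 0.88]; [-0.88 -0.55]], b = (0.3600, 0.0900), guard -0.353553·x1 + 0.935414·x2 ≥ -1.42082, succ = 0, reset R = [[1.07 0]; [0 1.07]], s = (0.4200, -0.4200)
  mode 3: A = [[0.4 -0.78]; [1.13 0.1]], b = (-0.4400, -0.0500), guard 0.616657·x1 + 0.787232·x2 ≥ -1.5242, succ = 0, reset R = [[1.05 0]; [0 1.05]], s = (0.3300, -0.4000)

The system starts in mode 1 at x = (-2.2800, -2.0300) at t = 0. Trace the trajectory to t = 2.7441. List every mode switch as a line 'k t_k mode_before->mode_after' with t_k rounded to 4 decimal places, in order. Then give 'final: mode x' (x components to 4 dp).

Mode 1: guard c·x = 2.2984 hit at Δt = 1.3993 (t = 1.3993), x⁻ = (0.5457, -2.4111) → reset → x⁺ = (0.1430, -2.6016), jump to mode 2
Mode 2: guard c·x = -1.4208 hit at Δt = 0.5645 (t = 1.9638), x⁻ = (-0.5706, -1.7346) → reset → x⁺ = (-0.1906, -2.2760), jump to mode 0
Mode 0: flow for 0.7803 to horizon, guard not reached → x = (0.0031, -1.6350)

1 1.3993 1->2
2 1.9638 2->0
final: 0 0.0031 -1.6350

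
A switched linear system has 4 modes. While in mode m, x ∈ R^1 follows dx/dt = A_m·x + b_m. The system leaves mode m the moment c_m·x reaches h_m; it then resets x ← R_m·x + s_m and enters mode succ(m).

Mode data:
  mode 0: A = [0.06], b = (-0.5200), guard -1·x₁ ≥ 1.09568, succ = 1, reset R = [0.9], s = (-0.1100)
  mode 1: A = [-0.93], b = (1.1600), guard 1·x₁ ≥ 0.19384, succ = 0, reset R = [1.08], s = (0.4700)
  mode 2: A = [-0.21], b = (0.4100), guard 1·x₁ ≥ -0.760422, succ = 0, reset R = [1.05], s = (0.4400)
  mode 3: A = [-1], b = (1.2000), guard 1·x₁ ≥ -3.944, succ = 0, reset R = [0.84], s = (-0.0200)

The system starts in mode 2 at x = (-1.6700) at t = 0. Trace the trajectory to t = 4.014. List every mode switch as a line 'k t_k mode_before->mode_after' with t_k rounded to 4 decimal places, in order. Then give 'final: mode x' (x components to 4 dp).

1 1.3769 2->0
2 2.6856 0->1
3 3.5453 1->0
final: 0 0.4515

Mode 2: guard c·x = -0.7604 hit at Δt = 1.3769 (t = 1.3769), x⁻ = (-0.7604) → reset → x⁺ = (-0.3584), jump to mode 0
Mode 0: guard c·x = 1.0957 hit at Δt = 1.3087 (t = 2.6856), x⁻ = (-1.0957) → reset → x⁺ = (-1.0961), jump to mode 1
Mode 1: guard c·x = 0.1938 hit at Δt = 0.8597 (t = 3.5453), x⁻ = (0.1938) → reset → x⁺ = (0.6793), jump to mode 0
Mode 0: flow for 0.4687 to horizon, guard not reached → x = (0.4515)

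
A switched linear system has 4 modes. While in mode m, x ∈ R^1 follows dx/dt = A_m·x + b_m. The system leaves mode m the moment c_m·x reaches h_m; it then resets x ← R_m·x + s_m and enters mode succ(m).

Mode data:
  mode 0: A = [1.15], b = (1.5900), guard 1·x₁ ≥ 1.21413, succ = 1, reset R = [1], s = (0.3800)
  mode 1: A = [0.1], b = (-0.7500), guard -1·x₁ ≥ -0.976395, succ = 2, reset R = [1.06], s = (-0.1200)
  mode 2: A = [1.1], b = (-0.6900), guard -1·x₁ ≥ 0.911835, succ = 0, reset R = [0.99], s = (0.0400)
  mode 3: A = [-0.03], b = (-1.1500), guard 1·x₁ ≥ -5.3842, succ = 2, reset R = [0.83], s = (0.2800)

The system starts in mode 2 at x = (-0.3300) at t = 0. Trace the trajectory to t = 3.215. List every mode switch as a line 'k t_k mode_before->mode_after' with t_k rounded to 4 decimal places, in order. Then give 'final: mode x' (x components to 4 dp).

Mode 2: guard c·x = 0.9118 hit at Δt = 0.4317 (t = 0.4317), x⁻ = (-0.9118) → reset → x⁺ = (-0.8627), jump to mode 0
Mode 0: guard c·x = 1.2141 hit at Δt = 1.3986 (t = 1.8303), x⁻ = (1.2141) → reset → x⁺ = (1.5941), jump to mode 1
Mode 1: guard c·x = -0.9764 hit at Δt = 0.9948 (t = 2.8251), x⁻ = (0.9764) → reset → x⁺ = (0.9150), jump to mode 2
Mode 2: flow for 0.3899 to horizon, guard not reached → x = (1.0691)

1 0.4317 2->0
2 1.8303 0->1
3 2.8251 1->2
final: 2 1.0691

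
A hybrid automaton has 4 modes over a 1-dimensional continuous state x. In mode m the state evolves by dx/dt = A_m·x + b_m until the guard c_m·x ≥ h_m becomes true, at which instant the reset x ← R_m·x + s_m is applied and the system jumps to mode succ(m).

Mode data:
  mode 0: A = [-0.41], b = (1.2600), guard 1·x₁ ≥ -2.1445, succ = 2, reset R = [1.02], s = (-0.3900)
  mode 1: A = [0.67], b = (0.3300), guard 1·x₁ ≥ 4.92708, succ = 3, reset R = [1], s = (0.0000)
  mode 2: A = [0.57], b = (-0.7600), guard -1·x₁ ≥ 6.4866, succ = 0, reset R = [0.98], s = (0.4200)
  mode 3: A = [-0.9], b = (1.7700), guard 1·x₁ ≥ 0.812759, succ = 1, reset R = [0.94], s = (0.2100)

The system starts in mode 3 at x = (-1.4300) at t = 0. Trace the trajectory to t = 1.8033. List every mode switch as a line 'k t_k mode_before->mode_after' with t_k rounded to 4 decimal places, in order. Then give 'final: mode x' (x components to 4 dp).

Mode 3: guard c·x = 0.8128 hit at Δt = 1.1996 (t = 1.1996), x⁻ = (0.8128) → reset → x⁺ = (0.9740), jump to mode 1
Mode 1: flow for 0.6037 to horizon, guard not reached → x = (1.7051)

1 1.1996 3->1
final: 1 1.7051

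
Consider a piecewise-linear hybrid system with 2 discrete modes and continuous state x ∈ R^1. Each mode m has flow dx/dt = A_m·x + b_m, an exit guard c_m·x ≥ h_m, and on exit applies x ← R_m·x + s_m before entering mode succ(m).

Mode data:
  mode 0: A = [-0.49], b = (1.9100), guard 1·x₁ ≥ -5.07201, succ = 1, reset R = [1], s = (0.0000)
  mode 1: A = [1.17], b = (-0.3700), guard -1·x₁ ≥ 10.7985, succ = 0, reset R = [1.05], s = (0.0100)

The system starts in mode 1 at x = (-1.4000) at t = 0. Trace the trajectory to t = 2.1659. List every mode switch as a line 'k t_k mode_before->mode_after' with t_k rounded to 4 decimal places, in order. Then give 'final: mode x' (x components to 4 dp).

Mode 1: guard c·x = 10.7985 hit at Δt = 1.5967 (t = 1.5967), x⁻ = (-10.7985) → reset → x⁺ = (-11.3284), jump to mode 0
Mode 0: flow for 0.5692 to horizon, guard not reached → x = (-7.6225)

1 1.5967 1->0
final: 0 -7.6225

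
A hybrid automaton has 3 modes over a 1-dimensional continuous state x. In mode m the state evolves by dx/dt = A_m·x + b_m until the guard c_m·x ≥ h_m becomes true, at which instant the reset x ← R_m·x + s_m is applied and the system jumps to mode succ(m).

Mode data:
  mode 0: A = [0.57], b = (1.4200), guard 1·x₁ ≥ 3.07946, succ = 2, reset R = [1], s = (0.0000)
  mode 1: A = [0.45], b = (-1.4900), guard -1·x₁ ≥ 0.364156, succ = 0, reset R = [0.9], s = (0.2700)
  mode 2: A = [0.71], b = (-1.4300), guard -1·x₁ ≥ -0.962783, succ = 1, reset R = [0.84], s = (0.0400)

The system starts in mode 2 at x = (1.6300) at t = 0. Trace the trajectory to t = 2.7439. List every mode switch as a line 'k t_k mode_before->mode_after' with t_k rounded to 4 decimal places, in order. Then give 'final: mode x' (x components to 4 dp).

1 1.4182 2->1
2 2.3082 1->0
final: 0 0.6283

Mode 2: guard c·x = -0.9628 hit at Δt = 1.4182 (t = 1.4182), x⁻ = (0.9628) → reset → x⁺ = (0.8487), jump to mode 1
Mode 1: guard c·x = 0.3642 hit at Δt = 0.8900 (t = 2.3082), x⁻ = (-0.3642) → reset → x⁺ = (-0.0577), jump to mode 0
Mode 0: flow for 0.4357 to horizon, guard not reached → x = (0.6283)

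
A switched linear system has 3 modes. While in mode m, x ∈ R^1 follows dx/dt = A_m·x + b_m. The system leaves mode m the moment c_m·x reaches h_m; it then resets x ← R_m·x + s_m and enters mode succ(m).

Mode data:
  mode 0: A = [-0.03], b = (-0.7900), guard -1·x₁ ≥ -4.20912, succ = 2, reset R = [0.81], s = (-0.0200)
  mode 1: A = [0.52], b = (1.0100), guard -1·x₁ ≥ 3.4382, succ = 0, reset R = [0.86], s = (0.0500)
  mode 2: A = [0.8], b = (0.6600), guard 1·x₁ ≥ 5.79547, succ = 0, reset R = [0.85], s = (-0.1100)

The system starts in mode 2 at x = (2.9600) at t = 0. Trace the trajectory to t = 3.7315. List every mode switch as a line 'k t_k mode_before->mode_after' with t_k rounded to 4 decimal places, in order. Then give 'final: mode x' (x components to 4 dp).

1 0.6989 2->0
2 1.3549 0->2
3 1.9195 2->0
4 2.5755 0->2
5 3.1401 2->0
final: 0 4.2683

Mode 2: guard c·x = 5.7955 hit at Δt = 0.6989 (t = 0.6989), x⁻ = (5.7955) → reset → x⁺ = (4.8161), jump to mode 0
Mode 0: guard c·x = -4.2091 hit at Δt = 0.6560 (t = 1.3549), x⁻ = (4.2091) → reset → x⁺ = (3.3894), jump to mode 2
Mode 2: guard c·x = 5.7955 hit at Δt = 0.5646 (t = 1.9195), x⁻ = (5.7955) → reset → x⁺ = (4.8161), jump to mode 0
Mode 0: guard c·x = -4.2091 hit at Δt = 0.6560 (t = 2.5755), x⁻ = (4.2091) → reset → x⁺ = (3.3894), jump to mode 2
Mode 2: guard c·x = 5.7955 hit at Δt = 0.5646 (t = 3.1401), x⁻ = (5.7955) → reset → x⁺ = (4.8161), jump to mode 0
Mode 0: flow for 0.5914 to horizon, guard not reached → x = (4.2683)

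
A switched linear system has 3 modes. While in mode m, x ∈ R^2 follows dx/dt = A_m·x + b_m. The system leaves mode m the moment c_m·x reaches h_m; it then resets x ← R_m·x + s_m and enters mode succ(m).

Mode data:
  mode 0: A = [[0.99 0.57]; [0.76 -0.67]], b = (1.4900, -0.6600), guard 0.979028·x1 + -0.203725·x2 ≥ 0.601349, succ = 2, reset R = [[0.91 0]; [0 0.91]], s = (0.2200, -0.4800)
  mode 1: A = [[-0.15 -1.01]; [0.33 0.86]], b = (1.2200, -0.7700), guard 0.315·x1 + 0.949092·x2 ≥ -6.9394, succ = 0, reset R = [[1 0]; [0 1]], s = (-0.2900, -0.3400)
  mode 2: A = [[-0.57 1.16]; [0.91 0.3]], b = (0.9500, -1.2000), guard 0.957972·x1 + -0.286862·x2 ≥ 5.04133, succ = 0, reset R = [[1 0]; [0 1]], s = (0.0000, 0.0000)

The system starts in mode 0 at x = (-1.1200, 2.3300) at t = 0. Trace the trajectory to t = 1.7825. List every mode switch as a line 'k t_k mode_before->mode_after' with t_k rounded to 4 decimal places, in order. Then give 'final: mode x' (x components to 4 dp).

1 0.9434 0->2
final: 2 1.2387 -0.0004

Mode 0: guard c·x = 0.6013 hit at Δt = 0.9434 (t = 0.9434), x⁻ = (0.7588, 0.6947) → reset → x⁺ = (0.9105, 0.1522), jump to mode 2
Mode 2: flow for 0.8391 to horizon, guard not reached → x = (1.2387, -0.0004)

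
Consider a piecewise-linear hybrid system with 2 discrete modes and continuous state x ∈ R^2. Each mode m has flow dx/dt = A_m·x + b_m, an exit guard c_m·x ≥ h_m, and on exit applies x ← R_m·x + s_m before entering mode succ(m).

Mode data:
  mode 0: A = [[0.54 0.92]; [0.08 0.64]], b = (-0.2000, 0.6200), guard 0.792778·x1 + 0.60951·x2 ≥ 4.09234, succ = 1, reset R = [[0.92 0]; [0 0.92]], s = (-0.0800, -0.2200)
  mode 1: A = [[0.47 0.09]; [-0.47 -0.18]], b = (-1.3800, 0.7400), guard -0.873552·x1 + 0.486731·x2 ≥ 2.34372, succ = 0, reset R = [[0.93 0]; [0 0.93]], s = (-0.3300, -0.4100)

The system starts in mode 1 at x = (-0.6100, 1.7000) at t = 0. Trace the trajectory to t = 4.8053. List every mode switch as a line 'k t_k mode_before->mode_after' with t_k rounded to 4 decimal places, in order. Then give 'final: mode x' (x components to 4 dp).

Mode 1: guard c·x = 2.3437 hit at Δt = 0.5158 (t = 0.5158), x⁻ = (-1.4828, 2.1539) → reset → x⁺ = (-1.7090, 1.5932), jump to mode 0
Mode 0: guard c·x = 4.0923 hit at Δt = 1.3700 (t = 1.8858), x⁻ = (1.2995, 5.0239) → reset → x⁺ = (1.1155, 4.4020), jump to mode 1
Mode 1: guard c·x = 2.3437 hit at Δt = 1.9648 (t = 3.8506), x⁻ = (-0.4560, 3.9968) → reset → x⁺ = (-0.7541, 3.3071), jump to mode 0
Mode 0: guard c·x = 4.0923 hit at Δt = 0.5443 (t = 4.3949), x⁻ = (1.2469, 5.0924) → reset → x⁺ = (1.0671, 4.4650), jump to mode 1
Mode 1: flow for 0.4104 to horizon, guard not reached → x = (0.8472, 4.2613)

1 0.5158 1->0
2 1.8858 0->1
3 3.8506 1->0
4 4.3949 0->1
final: 1 0.8472 4.2613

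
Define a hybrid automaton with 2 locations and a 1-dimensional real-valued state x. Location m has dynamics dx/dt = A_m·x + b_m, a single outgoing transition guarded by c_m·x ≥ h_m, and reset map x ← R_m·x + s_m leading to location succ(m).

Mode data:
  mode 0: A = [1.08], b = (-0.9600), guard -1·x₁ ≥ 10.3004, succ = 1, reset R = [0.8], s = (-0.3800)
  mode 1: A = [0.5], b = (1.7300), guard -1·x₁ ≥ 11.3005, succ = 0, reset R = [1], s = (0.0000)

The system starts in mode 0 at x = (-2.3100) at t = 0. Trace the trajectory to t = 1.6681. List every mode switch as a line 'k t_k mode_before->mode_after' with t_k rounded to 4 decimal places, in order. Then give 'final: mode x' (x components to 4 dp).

1 1.1594 0->1
final: 1 -10.1149

Mode 0: guard c·x = 10.3004 hit at Δt = 1.1594 (t = 1.1594), x⁻ = (-10.3004) → reset → x⁺ = (-8.6203), jump to mode 1
Mode 1: flow for 0.5087 to horizon, guard not reached → x = (-10.1149)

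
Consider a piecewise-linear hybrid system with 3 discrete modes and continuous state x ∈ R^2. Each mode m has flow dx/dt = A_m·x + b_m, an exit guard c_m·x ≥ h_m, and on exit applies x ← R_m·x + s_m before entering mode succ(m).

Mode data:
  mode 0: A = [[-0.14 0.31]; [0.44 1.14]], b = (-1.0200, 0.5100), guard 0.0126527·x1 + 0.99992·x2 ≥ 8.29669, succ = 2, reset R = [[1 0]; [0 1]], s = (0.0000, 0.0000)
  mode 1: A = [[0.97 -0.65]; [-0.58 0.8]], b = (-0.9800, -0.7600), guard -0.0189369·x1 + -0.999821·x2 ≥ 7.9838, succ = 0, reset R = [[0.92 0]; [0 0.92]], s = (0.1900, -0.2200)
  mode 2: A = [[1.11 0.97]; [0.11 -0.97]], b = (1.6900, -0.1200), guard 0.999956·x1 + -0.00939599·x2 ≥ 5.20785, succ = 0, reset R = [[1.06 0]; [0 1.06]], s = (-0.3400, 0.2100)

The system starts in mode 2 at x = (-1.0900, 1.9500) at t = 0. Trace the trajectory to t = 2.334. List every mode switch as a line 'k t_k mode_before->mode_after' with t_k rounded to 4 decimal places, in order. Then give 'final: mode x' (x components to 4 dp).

1 1.4987 2->0
final: 0 4.5253 5.7014

Mode 2: guard c·x = 5.2078 hit at Δt = 1.4987 (t = 1.4987), x⁻ = (5.2132, 0.5450) → reset → x⁺ = (5.1860, 0.7877), jump to mode 0
Mode 0: flow for 0.8353 to horizon, guard not reached → x = (4.5253, 5.7014)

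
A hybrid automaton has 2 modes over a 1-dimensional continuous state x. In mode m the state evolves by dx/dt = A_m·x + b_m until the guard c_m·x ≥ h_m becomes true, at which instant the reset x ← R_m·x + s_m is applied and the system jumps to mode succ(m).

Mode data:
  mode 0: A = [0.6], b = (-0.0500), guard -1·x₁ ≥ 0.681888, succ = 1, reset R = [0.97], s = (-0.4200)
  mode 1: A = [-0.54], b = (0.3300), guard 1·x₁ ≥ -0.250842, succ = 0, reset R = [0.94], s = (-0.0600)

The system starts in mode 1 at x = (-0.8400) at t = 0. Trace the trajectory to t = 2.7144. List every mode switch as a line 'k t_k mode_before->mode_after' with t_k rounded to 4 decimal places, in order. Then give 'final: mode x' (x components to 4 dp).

Mode 1: guard c·x = -0.2508 hit at Δt = 0.9646 (t = 0.9646), x⁻ = (-0.2508) → reset → x⁺ = (-0.2958), jump to mode 0
Mode 0: guard c·x = 0.6819 hit at Δt = 1.1705 (t = 2.1351), x⁻ = (-0.6819) → reset → x⁺ = (-1.0814), jump to mode 1
Mode 1: flow for 0.5793 to horizon, guard not reached → x = (-0.6268)

1 0.9646 1->0
2 2.1351 0->1
final: 1 -0.6268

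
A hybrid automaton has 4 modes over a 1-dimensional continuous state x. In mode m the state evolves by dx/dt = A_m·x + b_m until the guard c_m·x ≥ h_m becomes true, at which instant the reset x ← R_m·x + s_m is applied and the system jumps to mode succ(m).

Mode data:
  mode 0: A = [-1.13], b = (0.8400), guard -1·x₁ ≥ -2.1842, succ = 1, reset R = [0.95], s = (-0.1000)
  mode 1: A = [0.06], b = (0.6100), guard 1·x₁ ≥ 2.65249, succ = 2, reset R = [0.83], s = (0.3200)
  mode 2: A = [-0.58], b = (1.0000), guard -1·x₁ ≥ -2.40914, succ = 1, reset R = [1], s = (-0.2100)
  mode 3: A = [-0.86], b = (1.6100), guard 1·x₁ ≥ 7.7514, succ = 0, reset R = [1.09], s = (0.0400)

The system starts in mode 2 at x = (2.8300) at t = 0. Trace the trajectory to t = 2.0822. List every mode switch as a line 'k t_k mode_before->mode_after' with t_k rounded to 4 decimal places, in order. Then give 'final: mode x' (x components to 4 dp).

Mode 2: guard c·x = -2.4091 hit at Δt = 0.8258 (t = 0.8258), x⁻ = (2.4091) → reset → x⁺ = (2.1991), jump to mode 1
Mode 1: guard c·x = 2.6525 hit at Δt = 0.6001 (t = 1.4259), x⁻ = (2.6525) → reset → x⁺ = (2.5216), jump to mode 2
Mode 2: guard c·x = -2.4091 hit at Δt = 0.2620 (t = 1.6879), x⁻ = (2.4091) → reset → x⁺ = (2.1991), jump to mode 1
Mode 1: flow for 0.3943 to horizon, guard not reached → x = (2.4952)

1 0.8258 2->1
2 1.4259 1->2
3 1.6879 2->1
final: 1 2.4952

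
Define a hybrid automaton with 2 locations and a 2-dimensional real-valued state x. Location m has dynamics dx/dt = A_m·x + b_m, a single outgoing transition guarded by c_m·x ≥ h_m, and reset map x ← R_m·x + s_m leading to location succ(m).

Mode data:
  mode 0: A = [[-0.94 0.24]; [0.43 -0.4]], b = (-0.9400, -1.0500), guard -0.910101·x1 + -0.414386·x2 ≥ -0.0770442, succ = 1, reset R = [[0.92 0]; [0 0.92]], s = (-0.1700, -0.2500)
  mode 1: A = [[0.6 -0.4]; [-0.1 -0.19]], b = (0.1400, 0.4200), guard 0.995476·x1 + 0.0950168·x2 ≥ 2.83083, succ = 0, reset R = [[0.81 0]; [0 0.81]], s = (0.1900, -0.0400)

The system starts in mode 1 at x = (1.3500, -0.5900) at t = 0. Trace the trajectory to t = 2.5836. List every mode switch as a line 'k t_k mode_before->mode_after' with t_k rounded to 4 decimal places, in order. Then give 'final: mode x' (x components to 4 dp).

Mode 1: guard c·x = 2.8308 hit at Δt = 0.9896 (t = 0.9896), x⁻ = (2.8720, -0.2967) → reset → x⁺ = (2.5163, -0.2803), jump to mode 0
Mode 0: guard c·x = -0.0770 hit at Δt = 0.9610 (t = 1.9506), x⁻ = (0.3626, -0.6104) → reset → x⁺ = (0.1636, -0.8116), jump to mode 1
Mode 1: flow for 0.6330 to horizon, guard not reached → x = (0.5490, -0.4903)

1 0.9896 1->0
2 1.9506 0->1
final: 1 0.5490 -0.4903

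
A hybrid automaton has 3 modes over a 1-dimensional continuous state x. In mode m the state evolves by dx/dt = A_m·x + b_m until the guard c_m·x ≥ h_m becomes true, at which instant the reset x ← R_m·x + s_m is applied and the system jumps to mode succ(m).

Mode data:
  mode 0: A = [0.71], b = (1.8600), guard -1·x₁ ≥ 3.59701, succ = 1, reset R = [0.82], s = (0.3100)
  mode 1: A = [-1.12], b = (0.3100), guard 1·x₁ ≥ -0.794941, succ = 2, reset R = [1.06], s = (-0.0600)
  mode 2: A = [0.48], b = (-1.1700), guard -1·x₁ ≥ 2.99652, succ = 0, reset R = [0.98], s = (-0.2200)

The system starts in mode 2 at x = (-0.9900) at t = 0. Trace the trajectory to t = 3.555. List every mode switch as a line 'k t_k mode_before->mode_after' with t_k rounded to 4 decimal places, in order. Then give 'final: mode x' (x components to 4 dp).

Mode 2: guard c·x = 2.9965 hit at Δt = 0.9601 (t = 0.9601), x⁻ = (-2.9965) → reset → x⁺ = (-3.1566), jump to mode 0
Mode 0: guard c·x = 3.5970 hit at Δt = 0.8437 (t = 1.8038), x⁻ = (-3.5970) → reset → x⁺ = (-2.6395), jump to mode 1
Mode 1: guard c·x = -0.7949 hit at Δt = 0.8938 (t = 2.6976), x⁻ = (-0.7949) → reset → x⁺ = (-0.9026), jump to mode 2
Mode 2: flow for 0.8574 to horizon, guard not reached → x = (-2.6033)

1 0.9601 2->0
2 1.8038 0->1
3 2.6976 1->2
final: 2 -2.6033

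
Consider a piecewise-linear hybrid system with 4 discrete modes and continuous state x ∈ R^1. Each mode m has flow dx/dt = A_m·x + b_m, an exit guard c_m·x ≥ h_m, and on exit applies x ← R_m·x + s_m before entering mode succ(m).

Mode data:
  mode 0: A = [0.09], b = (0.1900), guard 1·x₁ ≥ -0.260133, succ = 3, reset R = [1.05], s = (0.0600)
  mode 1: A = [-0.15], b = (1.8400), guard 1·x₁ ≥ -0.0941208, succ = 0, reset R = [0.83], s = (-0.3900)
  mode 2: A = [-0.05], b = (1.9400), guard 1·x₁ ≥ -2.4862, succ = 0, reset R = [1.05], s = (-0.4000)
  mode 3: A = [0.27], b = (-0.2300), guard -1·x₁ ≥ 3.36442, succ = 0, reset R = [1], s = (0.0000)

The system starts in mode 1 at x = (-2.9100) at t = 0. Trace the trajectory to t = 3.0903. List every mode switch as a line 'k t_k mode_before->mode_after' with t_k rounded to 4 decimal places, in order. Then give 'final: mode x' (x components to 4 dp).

1 1.3682 1->0
2 2.6926 0->3
final: 3 -0.3339

Mode 1: guard c·x = -0.0941 hit at Δt = 1.3682 (t = 1.3682), x⁻ = (-0.0941) → reset → x⁺ = (-0.4681), jump to mode 0
Mode 0: guard c·x = -0.2601 hit at Δt = 1.3244 (t = 2.6926), x⁻ = (-0.2601) → reset → x⁺ = (-0.2131), jump to mode 3
Mode 3: flow for 0.3977 to horizon, guard not reached → x = (-0.3339)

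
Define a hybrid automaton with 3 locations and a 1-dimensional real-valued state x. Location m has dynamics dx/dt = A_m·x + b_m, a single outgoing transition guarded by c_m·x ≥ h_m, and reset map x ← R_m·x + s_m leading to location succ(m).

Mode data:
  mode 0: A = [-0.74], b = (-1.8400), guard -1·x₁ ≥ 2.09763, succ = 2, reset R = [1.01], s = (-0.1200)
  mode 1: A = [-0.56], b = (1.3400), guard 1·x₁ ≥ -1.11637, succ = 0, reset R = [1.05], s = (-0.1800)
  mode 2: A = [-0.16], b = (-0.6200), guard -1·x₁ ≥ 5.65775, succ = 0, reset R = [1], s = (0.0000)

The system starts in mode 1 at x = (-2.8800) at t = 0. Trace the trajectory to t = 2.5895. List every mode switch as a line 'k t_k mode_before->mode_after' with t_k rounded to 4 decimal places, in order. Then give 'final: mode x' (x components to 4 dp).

Mode 1: guard c·x = -1.1164 hit at Δt = 0.7271 (t = 0.7271), x⁻ = (-1.1164) → reset → x⁺ = (-1.3522), jump to mode 0
Mode 0: guard c·x = 2.0976 hit at Δt = 1.4467 (t = 2.1738), x⁻ = (-2.0976) → reset → x⁺ = (-2.2386), jump to mode 2
Mode 2: flow for 0.4157 to horizon, guard not reached → x = (-2.3439)

1 0.7271 1->0
2 2.1738 0->2
final: 2 -2.3439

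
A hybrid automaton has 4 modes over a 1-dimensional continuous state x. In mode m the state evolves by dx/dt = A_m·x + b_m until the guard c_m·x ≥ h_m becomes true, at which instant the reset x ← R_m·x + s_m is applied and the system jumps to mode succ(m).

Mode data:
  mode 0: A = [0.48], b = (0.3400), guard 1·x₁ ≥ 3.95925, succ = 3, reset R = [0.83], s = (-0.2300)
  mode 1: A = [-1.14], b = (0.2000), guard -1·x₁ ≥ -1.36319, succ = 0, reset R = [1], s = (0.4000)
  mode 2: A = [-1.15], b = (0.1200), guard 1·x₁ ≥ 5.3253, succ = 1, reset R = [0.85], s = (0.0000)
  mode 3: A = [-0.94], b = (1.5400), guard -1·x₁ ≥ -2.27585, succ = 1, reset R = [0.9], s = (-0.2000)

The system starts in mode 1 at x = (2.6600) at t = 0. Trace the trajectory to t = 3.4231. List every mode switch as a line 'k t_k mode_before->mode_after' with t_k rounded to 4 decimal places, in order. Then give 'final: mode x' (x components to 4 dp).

Mode 1: guard c·x = -1.3632 hit at Δt = 0.6474 (t = 0.6474), x⁻ = (1.3632) → reset → x⁺ = (1.7632), jump to mode 0
Mode 0: guard c·x = 3.9592 hit at Δt = 1.3246 (t = 1.9720), x⁻ = (3.9592) → reset → x⁺ = (3.0562), jump to mode 3
Mode 3: guard c·x = -2.2759 hit at Δt = 0.8503 (t = 2.8223), x⁻ = (2.2759) → reset → x⁺ = (1.8483), jump to mode 1
Mode 1: guard c·x = -1.3632 hit at Δt = 0.3004 (t = 3.1227), x⁻ = (1.3632) → reset → x⁺ = (1.7632), jump to mode 0
Mode 0: flow for 0.3004 to horizon, guard not reached → x = (2.1465)

1 0.6474 1->0
2 1.9720 0->3
3 2.8223 3->1
4 3.1227 1->0
final: 0 2.1465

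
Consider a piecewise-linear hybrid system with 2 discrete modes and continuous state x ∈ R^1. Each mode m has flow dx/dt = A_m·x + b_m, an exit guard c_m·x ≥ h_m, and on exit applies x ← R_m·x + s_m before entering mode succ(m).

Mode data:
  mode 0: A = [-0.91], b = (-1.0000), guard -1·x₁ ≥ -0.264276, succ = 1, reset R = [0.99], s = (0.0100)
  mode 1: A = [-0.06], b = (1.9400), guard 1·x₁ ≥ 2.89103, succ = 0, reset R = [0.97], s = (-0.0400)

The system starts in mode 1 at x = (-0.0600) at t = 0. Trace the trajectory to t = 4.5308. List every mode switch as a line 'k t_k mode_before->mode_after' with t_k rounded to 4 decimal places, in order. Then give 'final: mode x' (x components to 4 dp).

Mode 1: guard c·x = 2.8910 hit at Δt = 1.5920 (t = 1.5920), x⁻ = (2.8910) → reset → x⁺ = (2.7643), jump to mode 0
Mode 0: guard c·x = -0.2643 hit at Δt = 1.1447 (t = 2.7367), x⁻ = (0.2643) → reset → x⁺ = (0.2716), jump to mode 1
Mode 1: guard c·x = 2.8910 hit at Δt = 1.4205 (t = 4.1572), x⁻ = (2.8910) → reset → x⁺ = (2.7643), jump to mode 0
Mode 0: flow for 0.3736 to horizon, guard not reached → x = (1.6509)

1 1.5920 1->0
2 2.7367 0->1
3 4.1572 1->0
final: 0 1.6509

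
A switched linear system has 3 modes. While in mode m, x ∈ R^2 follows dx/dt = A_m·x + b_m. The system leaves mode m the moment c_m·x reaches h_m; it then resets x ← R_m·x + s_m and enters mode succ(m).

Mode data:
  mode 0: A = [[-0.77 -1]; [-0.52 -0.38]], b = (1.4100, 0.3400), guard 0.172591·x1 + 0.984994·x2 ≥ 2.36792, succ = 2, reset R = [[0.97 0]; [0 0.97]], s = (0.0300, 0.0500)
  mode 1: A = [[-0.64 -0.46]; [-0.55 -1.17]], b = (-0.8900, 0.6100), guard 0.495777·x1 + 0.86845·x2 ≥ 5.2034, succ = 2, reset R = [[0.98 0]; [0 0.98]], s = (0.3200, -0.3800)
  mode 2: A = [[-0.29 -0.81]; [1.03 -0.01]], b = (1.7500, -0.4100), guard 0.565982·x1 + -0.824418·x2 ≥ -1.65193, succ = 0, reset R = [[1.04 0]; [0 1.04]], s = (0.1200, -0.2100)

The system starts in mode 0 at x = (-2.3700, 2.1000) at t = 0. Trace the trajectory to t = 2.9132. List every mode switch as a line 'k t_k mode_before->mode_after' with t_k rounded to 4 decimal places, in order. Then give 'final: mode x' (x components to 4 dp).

Mode 0: guard c·x = 2.3679 hit at Δt = 1.5182 (t = 1.5182), x⁻ = (-1.7338, 2.7078) → reset → x⁺ = (-1.6518, 2.6766), jump to mode 2
Mode 2: guard c·x = -1.6519 hit at Δt = 0.7566 (t = 2.2748), x⁻ = (-1.1712, 1.1997) → reset → x⁺ = (-1.0980, 1.0377), jump to mode 0
Mode 0: flow for 0.6384 to horizon, guard not reached → x = (-0.5476, 1.2366)

1 1.5182 0->2
2 2.2748 2->0
final: 0 -0.5476 1.2366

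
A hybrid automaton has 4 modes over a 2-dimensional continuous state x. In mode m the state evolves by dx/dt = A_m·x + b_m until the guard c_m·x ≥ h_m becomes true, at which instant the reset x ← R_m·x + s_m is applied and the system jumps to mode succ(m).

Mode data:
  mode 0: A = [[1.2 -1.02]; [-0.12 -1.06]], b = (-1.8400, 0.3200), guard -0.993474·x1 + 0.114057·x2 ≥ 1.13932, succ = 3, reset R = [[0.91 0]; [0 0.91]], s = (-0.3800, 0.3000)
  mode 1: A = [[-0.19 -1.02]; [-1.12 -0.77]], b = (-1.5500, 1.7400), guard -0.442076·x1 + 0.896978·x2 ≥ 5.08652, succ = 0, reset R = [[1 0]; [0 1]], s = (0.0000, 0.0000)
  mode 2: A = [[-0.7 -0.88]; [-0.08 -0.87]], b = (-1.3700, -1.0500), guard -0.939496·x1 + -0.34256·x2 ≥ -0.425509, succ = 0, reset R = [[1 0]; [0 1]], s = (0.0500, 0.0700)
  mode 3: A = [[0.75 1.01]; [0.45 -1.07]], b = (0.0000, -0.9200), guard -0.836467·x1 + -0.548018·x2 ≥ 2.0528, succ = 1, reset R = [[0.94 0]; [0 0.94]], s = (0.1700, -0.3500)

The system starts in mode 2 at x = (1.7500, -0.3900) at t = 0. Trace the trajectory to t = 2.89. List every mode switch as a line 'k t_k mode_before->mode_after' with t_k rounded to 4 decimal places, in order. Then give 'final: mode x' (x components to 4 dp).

Mode 2: guard c·x = -0.4255 hit at Δt = 0.6073 (t = 0.6073), x⁻ = (0.7331, -0.7685) → reset → x⁺ = (0.7831, -0.6985), jump to mode 0
Mode 0: guard c·x = 1.1393 hit at Δt = 1.3774 (t = 1.9847), x⁻ = (-1.1382, 0.0752) → reset → x⁺ = (-1.4157, 0.3684), jump to mode 3
Mode 3: guard c·x = 2.0528 hit at Δt = 0.5286 (t = 2.5133), x⁻ = (-2.1396, -0.4802) → reset → x⁺ = (-1.8412, -0.8013), jump to mode 1
Mode 1: flow for 0.3767 to horizon, guard not reached → x = (-2.2717, 0.7096)

1 0.6073 2->0
2 1.9847 0->3
3 2.5133 3->1
final: 1 -2.2717 0.7096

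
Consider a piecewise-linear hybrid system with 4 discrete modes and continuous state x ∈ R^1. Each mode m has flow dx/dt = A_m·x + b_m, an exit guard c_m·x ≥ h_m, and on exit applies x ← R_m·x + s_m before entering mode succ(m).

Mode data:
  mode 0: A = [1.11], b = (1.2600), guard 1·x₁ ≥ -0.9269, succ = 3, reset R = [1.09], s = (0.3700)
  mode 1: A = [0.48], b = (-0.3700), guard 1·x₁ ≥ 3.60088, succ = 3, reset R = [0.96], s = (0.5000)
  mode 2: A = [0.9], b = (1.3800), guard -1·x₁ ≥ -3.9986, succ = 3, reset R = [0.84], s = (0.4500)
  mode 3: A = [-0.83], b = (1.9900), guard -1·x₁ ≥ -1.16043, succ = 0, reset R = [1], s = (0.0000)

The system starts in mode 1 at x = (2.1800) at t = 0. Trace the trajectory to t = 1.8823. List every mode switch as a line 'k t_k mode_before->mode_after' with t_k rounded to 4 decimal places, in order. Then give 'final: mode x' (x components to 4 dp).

1 1.4527 1->3
final: 3 3.4892

Mode 1: guard c·x = 3.6009 hit at Δt = 1.4527 (t = 1.4527), x⁻ = (3.6009) → reset → x⁺ = (3.9568), jump to mode 3
Mode 3: flow for 0.4296 to horizon, guard not reached → x = (3.4892)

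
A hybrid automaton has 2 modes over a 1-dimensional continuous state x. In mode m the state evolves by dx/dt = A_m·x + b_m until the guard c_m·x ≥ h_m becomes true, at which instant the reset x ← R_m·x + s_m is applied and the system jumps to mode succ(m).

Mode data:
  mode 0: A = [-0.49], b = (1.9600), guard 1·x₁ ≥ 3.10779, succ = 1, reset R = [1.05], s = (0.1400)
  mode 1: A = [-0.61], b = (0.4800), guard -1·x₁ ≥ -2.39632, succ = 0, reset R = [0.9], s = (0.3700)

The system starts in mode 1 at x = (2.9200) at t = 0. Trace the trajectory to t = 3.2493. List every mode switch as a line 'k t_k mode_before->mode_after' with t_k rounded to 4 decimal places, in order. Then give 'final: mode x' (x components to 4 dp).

Mode 1: guard c·x = -2.3963 hit at Δt = 0.4618 (t = 0.4618), x⁻ = (2.3963) → reset → x⁺ = (2.5267), jump to mode 0
Mode 0: guard c·x = 3.1078 hit at Δt = 1.0236 (t = 1.4854), x⁻ = (3.1078) → reset → x⁺ = (3.4032), jump to mode 1
Mode 1: guard c·x = -2.3963 hit at Δt = 0.7965 (t = 2.2819), x⁻ = (2.3963) → reset → x⁺ = (2.5267), jump to mode 0
Mode 0: flow for 0.9674 to horizon, guard not reached → x = (3.0829)

1 0.4618 1->0
2 1.4854 0->1
3 2.2819 1->0
final: 0 3.0829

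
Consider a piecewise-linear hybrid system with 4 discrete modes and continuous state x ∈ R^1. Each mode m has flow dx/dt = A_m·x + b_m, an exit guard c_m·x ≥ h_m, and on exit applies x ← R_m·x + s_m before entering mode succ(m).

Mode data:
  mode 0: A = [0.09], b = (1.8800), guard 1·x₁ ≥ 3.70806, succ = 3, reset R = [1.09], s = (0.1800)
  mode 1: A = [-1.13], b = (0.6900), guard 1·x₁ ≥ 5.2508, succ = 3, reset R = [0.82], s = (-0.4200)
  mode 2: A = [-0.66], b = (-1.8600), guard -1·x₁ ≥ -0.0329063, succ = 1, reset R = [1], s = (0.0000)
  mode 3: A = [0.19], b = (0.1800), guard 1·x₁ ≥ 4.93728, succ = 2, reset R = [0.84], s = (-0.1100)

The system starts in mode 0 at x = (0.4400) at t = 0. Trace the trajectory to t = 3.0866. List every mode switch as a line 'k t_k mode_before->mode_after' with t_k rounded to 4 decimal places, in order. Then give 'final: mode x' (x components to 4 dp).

1 1.5840 0->3
2 2.2663 3->2
final: 2 1.1713

Mode 0: guard c·x = 3.7081 hit at Δt = 1.5840 (t = 1.5840), x⁻ = (3.7081) → reset → x⁺ = (4.2218), jump to mode 3
Mode 3: guard c·x = 4.9373 hit at Δt = 0.6823 (t = 2.2663), x⁻ = (4.9373) → reset → x⁺ = (4.0373), jump to mode 2
Mode 2: flow for 0.8203 to horizon, guard not reached → x = (1.1713)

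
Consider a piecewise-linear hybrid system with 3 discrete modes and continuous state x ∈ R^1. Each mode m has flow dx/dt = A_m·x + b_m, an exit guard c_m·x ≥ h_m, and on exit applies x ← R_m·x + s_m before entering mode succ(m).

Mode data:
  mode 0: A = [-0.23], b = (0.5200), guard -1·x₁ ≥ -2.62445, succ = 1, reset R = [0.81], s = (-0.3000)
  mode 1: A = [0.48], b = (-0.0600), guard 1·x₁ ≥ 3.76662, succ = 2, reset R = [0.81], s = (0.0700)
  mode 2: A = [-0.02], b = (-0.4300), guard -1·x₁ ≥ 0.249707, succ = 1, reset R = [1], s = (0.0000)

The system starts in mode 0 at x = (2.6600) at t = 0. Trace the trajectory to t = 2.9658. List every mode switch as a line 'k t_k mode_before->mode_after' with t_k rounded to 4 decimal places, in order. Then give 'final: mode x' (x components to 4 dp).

1 0.4056 0->1
2 1.9917 1->2
final: 2 2.6459

Mode 0: guard c·x = -2.6244 hit at Δt = 0.4056 (t = 0.4056), x⁻ = (2.6244) → reset → x⁺ = (1.8258), jump to mode 1
Mode 1: guard c·x = 3.7666 hit at Δt = 1.5861 (t = 1.9917), x⁻ = (3.7666) → reset → x⁺ = (3.1210), jump to mode 2
Mode 2: flow for 0.9741 to horizon, guard not reached → x = (2.6459)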